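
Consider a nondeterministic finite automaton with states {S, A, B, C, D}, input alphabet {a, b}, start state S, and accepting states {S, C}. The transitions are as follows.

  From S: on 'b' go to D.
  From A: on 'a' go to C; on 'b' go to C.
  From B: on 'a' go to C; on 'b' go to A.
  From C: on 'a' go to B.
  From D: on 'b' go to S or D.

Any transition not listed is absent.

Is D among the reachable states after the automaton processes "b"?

Yes

Start in {S}.
Read 'b': {S} → {D}.
State D is in {D}.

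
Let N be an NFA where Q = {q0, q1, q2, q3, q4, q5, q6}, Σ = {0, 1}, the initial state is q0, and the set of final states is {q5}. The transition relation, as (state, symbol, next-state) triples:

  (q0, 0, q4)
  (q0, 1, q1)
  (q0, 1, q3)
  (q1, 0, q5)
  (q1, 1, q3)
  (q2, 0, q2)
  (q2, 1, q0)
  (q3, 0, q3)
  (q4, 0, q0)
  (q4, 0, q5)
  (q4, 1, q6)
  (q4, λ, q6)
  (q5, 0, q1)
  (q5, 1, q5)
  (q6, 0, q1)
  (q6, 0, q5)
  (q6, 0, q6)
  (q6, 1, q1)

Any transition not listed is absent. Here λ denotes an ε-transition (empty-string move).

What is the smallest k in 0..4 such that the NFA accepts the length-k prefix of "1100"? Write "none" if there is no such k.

Start in {q0}.
Read '1': q0→{q1, q3}; now {q1, q3}.
Read '1': q1→{q3}, q3→∅; now {q3}.
Read '0': q3→{q3}; now {q3}.
Read '0': q3→{q3}; now {q3}.
No reachable set along the way intersects F.

none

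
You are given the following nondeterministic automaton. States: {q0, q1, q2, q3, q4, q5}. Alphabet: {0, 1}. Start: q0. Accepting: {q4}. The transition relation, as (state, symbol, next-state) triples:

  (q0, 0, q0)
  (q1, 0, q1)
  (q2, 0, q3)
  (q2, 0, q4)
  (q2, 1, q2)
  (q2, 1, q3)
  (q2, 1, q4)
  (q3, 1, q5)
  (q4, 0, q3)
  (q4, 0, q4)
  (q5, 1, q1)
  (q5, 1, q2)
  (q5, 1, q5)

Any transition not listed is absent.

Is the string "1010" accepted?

Start in {q0}.
Read '1': q0→∅; now ∅.
The set is empty and remains empty for the remaining 3 symbols.
The final set ∅ contains no accepting state.

No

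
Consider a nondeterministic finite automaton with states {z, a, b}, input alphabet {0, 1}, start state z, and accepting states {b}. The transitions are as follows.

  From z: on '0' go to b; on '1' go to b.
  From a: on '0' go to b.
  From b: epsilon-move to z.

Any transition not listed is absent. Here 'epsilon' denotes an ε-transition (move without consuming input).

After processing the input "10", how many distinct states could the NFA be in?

2

Start in {z}.
Read '1': {z} → {z, b}.
Read '0': {z, b} → {z, b}.
That set has 2 states.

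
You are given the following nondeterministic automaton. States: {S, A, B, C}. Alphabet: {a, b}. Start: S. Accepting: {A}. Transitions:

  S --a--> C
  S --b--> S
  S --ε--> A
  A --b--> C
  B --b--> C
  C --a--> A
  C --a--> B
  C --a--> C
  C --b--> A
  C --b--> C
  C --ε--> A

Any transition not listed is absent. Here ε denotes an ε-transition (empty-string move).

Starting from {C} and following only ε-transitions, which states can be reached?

{A, C}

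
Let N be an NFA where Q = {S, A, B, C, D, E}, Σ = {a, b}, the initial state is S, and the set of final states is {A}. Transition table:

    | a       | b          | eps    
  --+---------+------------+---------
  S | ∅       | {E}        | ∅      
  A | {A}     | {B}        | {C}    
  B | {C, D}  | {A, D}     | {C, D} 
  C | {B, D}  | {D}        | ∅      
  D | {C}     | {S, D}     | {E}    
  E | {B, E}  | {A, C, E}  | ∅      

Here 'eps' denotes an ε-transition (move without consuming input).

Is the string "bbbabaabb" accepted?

Start in {S}.
Read 'b': {S} → {E}.
Read 'b': {E} → {A, C, E}.
Read 'b': {A, C, E} → {A, B, C, D, E}.
Read 'a': {A, B, C, D, E} → {A, B, C, D, E}.
Read 'b': {A, B, C, D, E} → {S, A, B, C, D, E}.
Read 'a': {S, A, B, C, D, E} → {A, B, C, D, E}.
Read 'a': {A, B, C, D, E} → {A, B, C, D, E}.
Read 'b': {A, B, C, D, E} → {S, A, B, C, D, E}.
Read 'b': {S, A, B, C, D, E} → {S, A, B, C, D, E}.
The final set {S, A, B, C, D, E} contains the accepting state A.

Yes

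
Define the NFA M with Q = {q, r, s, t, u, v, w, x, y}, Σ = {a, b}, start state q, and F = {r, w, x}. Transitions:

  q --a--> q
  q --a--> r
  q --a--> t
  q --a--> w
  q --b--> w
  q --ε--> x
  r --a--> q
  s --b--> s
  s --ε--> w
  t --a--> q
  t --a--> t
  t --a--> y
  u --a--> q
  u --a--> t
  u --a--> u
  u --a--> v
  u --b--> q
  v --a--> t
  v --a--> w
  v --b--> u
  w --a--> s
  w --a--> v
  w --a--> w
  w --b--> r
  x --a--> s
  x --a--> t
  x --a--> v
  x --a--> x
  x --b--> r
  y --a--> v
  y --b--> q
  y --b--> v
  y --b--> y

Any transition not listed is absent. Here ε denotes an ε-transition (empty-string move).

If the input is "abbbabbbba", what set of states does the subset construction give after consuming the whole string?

Start: ε-closure({q}) = {q, x}.
Read 'a': q→{q, r, t, w}, x→{s, t, v, x}; now {q, r, s, t, v, w, x}.
Read 'b': q→{w}, r→∅, s→{s}, t→∅, v→{u}, w→{r}, x→{r}; now {r, s, u, w}.
Read 'b': r→∅, s→{s}, u→{q}, w→{r}; union {q, r, s}; ε-closure = {q, r, s, w, x}.
Read 'b': q→{w}, r→∅, s→{s}, w→{r}, x→{r}; now {r, s, w}.
Read 'a': r→{q}, s→∅, w→{s, v, w}; union {q, s, v, w}; ε-closure = {q, s, v, w, x}.
Read 'b': q→{w}, s→{s}, v→{u}, w→{r}, x→{r}; now {r, s, u, w}.
Read 'b': r→∅, s→{s}, u→{q}, w→{r}; union {q, r, s}; ε-closure = {q, r, s, w, x}.
Read 'b': q→{w}, r→∅, s→{s}, w→{r}, x→{r}; now {r, s, w}.
Read 'b': r→∅, s→{s}, w→{r}; union {r, s}; ε-closure = {r, s, w}.
Read 'a': r→{q}, s→∅, w→{s, v, w}; union {q, s, v, w}; ε-closure = {q, s, v, w, x}.

{q, s, v, w, x}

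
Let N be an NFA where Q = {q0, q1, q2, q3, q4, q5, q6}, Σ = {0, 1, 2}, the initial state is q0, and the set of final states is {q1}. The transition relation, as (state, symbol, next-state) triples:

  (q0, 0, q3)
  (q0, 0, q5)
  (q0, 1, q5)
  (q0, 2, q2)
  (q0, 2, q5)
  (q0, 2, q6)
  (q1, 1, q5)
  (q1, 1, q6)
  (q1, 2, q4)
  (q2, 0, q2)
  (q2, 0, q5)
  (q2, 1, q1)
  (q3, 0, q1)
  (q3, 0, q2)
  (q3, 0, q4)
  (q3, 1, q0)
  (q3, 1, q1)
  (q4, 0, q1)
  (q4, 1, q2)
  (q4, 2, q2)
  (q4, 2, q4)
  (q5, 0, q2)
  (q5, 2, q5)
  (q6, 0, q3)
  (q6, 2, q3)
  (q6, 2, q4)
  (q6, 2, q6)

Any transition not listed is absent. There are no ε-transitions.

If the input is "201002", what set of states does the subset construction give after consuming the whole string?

{q2, q4}

Start in {q0}.
Read '2': q0→{q2, q5, q6}; now {q2, q5, q6}.
Read '0': q2→{q2, q5}, q5→{q2}, q6→{q3}; now {q2, q3, q5}.
Read '1': q2→{q1}, q3→{q0, q1}, q5→∅; now {q0, q1}.
Read '0': q0→{q3, q5}, q1→∅; now {q3, q5}.
Read '0': q3→{q1, q2, q4}, q5→{q2}; now {q1, q2, q4}.
Read '2': q1→{q4}, q2→∅, q4→{q2, q4}; now {q2, q4}.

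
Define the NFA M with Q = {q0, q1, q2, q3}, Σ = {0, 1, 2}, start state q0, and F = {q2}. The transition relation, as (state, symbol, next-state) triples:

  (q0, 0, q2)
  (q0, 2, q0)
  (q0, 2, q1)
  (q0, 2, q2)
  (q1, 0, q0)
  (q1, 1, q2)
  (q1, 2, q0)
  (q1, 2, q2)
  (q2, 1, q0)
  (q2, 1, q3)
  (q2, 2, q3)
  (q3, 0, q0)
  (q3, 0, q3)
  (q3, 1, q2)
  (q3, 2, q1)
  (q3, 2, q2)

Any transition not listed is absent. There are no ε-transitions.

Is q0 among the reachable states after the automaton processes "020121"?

No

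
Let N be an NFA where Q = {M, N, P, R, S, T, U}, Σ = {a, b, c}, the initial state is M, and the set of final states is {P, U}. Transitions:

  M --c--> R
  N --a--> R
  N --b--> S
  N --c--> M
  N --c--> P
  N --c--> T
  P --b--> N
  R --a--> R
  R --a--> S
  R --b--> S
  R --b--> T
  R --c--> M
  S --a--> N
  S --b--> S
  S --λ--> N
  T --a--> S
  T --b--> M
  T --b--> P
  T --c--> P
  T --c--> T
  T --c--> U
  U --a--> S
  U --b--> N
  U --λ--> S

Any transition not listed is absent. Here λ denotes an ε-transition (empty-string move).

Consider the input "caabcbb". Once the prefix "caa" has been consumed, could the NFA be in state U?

Start in {M}.
Read 'c': {M} → {R}.
Read 'a': {R} → {N, R, S}.
Read 'a': {N, R, S} → {N, R, S}.
State U is not in {N, R, S}.

No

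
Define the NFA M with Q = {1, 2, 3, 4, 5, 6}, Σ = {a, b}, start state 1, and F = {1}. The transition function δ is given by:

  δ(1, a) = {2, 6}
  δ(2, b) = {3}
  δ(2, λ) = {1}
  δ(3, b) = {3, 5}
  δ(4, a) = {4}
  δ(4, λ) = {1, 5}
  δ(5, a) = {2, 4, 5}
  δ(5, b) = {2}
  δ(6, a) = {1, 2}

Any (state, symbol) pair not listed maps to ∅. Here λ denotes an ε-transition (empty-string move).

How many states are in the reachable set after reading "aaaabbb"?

4

Start in {1}.
Read 'a': 1→{2, 6}; union {2, 6}; ε-closure = {1, 2, 6}.
Read 'a': 1→{2, 6}, 2→∅, 6→{1, 2}; now {1, 2, 6}.
Read 'a': 1→{2, 6}, 2→∅, 6→{1, 2}; now {1, 2, 6}.
Read 'a': 1→{2, 6}, 2→∅, 6→{1, 2}; now {1, 2, 6}.
Read 'b': 1→∅, 2→{3}, 6→∅; now {3}.
Read 'b': 3→{3, 5}; now {3, 5}.
Read 'b': 3→{3, 5}, 5→{2}; union {2, 3, 5}; ε-closure = {1, 2, 3, 5}.
That set has 4 states.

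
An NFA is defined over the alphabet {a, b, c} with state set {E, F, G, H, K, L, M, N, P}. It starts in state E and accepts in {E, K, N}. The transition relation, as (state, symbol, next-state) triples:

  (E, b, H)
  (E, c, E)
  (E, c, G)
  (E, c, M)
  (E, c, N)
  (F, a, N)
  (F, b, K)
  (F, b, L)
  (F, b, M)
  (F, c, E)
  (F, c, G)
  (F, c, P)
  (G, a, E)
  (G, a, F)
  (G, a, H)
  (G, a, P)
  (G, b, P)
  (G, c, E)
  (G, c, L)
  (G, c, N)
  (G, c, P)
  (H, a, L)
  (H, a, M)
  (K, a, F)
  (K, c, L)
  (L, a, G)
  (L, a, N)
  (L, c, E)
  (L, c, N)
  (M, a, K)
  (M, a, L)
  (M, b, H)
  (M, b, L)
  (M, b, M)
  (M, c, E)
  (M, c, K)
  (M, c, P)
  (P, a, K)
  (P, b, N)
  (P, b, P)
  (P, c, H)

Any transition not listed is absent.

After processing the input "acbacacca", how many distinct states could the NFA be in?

0

Start in {E}.
Read 'a': E→∅; now ∅.
The set is empty and remains empty for the remaining 8 symbols.
That set has 0 states.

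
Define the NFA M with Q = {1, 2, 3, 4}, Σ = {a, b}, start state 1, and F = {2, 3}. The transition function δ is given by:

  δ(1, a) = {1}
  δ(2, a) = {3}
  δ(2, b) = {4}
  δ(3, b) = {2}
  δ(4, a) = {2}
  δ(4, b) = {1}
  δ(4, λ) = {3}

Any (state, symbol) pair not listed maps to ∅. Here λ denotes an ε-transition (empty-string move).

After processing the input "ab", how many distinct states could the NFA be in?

Start in {1}.
Read 'a': {1} → {1}.
Read 'b': {1} → ∅.
That set has 0 states.

0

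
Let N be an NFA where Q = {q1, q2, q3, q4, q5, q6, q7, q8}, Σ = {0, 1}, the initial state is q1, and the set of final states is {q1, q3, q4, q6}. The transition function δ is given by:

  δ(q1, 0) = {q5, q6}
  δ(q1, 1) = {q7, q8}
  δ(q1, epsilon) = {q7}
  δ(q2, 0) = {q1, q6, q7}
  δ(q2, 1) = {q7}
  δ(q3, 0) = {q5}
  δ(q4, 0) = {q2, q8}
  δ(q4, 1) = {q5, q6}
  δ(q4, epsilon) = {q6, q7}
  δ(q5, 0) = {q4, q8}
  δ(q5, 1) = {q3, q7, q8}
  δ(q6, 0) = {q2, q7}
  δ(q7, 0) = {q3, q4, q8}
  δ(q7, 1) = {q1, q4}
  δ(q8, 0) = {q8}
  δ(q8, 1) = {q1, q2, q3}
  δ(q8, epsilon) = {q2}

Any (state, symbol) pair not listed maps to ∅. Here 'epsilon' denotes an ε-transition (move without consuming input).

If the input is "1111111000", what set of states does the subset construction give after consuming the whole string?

Start: ε-closure({q1}) = {q1, q7}.
Read '1': q1→{q7, q8}, q7→{q1, q4}; union {q1, q4, q7, q8}; ε-closure = {q1, q2, q4, q6, q7, q8}.
Read '1': q1→{q7, q8}, q2→{q7}, q4→{q5, q6}, q6→∅, q7→{q1, q4}, q8→{q1, q2, q3}; now {q1, q2, q3, q4, q5, q6, q7, q8}.
Read '1': q1→{q7, q8}, q2→{q7}, q3→∅, q4→{q5, q6}, q5→{q3, q7, q8}, q6→∅, q7→{q1, q4}, q8→{q1, q2, q3}; now {q1, q2, q3, q4, q5, q6, q7, q8}.
Read '1': q1→{q7, q8}, q2→{q7}, q3→∅, q4→{q5, q6}, q5→{q3, q7, q8}, q6→∅, q7→{q1, q4}, q8→{q1, q2, q3}; now {q1, q2, q3, q4, q5, q6, q7, q8}.
Read '1': q1→{q7, q8}, q2→{q7}, q3→∅, q4→{q5, q6}, q5→{q3, q7, q8}, q6→∅, q7→{q1, q4}, q8→{q1, q2, q3}; now {q1, q2, q3, q4, q5, q6, q7, q8}.
Read '1': q1→{q7, q8}, q2→{q7}, q3→∅, q4→{q5, q6}, q5→{q3, q7, q8}, q6→∅, q7→{q1, q4}, q8→{q1, q2, q3}; now {q1, q2, q3, q4, q5, q6, q7, q8}.
Read '1': q1→{q7, q8}, q2→{q7}, q3→∅, q4→{q5, q6}, q5→{q3, q7, q8}, q6→∅, q7→{q1, q4}, q8→{q1, q2, q3}; now {q1, q2, q3, q4, q5, q6, q7, q8}.
Read '0': q1→{q5, q6}, q2→{q1, q6, q7}, q3→{q5}, q4→{q2, q8}, q5→{q4, q8}, q6→{q2, q7}, q7→{q3, q4, q8}, q8→{q8}; now {q1, q2, q3, q4, q5, q6, q7, q8}.
Read '0': q1→{q5, q6}, q2→{q1, q6, q7}, q3→{q5}, q4→{q2, q8}, q5→{q4, q8}, q6→{q2, q7}, q7→{q3, q4, q8}, q8→{q8}; now {q1, q2, q3, q4, q5, q6, q7, q8}.
Read '0': q1→{q5, q6}, q2→{q1, q6, q7}, q3→{q5}, q4→{q2, q8}, q5→{q4, q8}, q6→{q2, q7}, q7→{q3, q4, q8}, q8→{q8}; now {q1, q2, q3, q4, q5, q6, q7, q8}.

{q1, q2, q3, q4, q5, q6, q7, q8}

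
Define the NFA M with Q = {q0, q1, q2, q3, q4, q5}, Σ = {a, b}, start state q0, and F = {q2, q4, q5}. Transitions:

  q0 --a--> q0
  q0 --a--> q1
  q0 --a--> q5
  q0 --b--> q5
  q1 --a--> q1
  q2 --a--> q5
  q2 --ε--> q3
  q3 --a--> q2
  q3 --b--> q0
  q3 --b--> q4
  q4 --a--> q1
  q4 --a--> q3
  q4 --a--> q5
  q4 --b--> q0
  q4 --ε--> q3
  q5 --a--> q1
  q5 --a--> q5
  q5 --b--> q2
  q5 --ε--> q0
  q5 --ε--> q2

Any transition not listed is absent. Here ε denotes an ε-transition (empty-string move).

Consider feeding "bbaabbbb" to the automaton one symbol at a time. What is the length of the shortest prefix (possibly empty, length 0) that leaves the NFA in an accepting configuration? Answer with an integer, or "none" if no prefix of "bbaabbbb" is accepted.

Start in {q0}.
Read 'b': q0→{q5}; union {q5}; ε-closure = {q0, q2, q3, q5}.
None of the earlier sets intersect F, but {q0, q2, q3, q5} does.

1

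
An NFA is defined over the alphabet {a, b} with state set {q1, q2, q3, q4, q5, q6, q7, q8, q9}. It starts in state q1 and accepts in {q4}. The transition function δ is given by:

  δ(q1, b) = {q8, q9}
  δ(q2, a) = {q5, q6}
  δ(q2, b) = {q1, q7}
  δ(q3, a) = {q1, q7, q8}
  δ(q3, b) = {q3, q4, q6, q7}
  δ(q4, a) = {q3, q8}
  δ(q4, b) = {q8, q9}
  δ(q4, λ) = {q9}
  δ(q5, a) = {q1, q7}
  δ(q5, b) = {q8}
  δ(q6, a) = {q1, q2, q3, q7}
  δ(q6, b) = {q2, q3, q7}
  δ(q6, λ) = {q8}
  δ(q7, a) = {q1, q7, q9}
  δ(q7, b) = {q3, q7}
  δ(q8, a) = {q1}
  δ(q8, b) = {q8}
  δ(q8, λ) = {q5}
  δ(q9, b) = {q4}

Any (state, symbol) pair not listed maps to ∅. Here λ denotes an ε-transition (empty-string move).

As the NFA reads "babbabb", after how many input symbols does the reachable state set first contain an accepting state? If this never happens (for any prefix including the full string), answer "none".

4

Start in {q1}.
Read 'b': q1→{q8, q9}; union {q8, q9}; ε-closure = {q5, q8, q9}.
Read 'a': q5→{q1, q7}, q8→{q1}, q9→∅; now {q1, q7}.
Read 'b': q1→{q8, q9}, q7→{q3, q7}; union {q3, q7, q8, q9}; ε-closure = {q3, q5, q7, q8, q9}.
Read 'b': q3→{q3, q4, q6, q7}, q5→{q8}, q7→{q3, q7}, q8→{q8}, q9→{q4}; union {q3, q4, q6, q7, q8}; ε-closure = {q3, q4, q5, q6, q7, q8, q9}.
None of the earlier sets intersect F, but {q3, q4, q5, q6, q7, q8, q9} does.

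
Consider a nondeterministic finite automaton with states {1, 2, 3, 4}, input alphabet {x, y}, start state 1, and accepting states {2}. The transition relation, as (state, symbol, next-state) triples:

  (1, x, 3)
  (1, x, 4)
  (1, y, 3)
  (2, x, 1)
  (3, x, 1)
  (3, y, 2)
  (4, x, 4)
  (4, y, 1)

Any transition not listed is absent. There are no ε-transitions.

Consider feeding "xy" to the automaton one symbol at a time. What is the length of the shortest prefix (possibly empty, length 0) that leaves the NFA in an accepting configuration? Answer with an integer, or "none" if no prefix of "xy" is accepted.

2

Start in {1}.
Read 'x': {1} → {3, 4}.
Read 'y': {3, 4} → {1, 2}.
None of the earlier sets intersect F, but {1, 2} does.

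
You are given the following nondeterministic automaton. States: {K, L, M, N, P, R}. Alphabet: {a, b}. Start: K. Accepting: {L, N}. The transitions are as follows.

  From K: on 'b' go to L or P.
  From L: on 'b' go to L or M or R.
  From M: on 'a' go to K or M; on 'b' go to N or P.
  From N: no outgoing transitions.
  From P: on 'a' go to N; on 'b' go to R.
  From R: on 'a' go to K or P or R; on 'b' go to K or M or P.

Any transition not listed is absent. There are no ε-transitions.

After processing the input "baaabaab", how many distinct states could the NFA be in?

0

Start in {K}.
Read 'b': {K} → {L, P}.
Read 'a': {L, P} → {N}.
Read 'a': {N} → ∅.
The set is empty and remains empty for the remaining 5 symbols.
That set has 0 states.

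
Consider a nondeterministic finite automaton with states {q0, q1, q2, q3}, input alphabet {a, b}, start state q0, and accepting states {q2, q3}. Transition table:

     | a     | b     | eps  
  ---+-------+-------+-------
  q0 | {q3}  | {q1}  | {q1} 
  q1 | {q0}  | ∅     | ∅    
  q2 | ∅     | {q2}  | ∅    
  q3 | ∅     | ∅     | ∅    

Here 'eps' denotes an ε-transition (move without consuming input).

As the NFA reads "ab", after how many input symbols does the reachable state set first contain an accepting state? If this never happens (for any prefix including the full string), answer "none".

Start: ε-closure({q0}) = {q0, q1}.
Read 'a': q0→{q3}, q1→{q0}; union {q0, q3}; ε-closure = {q0, q1, q3}.
None of the earlier sets intersect F, but {q0, q1, q3} does.

1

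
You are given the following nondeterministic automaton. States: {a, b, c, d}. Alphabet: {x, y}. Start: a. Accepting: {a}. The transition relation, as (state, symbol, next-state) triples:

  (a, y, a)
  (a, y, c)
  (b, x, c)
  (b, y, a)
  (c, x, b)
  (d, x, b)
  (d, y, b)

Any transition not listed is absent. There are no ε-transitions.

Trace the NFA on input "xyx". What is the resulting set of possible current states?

∅

Start in {a}.
Read 'x': a→∅; now ∅.
The set is empty and remains empty for the remaining 2 symbols.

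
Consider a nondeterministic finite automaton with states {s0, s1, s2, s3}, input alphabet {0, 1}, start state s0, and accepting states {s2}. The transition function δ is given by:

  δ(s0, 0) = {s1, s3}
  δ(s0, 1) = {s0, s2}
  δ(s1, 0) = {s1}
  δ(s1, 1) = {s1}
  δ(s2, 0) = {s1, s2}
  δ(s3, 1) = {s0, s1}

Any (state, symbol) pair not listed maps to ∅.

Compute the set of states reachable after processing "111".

Start in {s0}.
Read '1': s0→{s0, s2}; now {s0, s2}.
Read '1': s0→{s0, s2}, s2→∅; now {s0, s2}.
Read '1': s0→{s0, s2}, s2→∅; now {s0, s2}.

{s0, s2}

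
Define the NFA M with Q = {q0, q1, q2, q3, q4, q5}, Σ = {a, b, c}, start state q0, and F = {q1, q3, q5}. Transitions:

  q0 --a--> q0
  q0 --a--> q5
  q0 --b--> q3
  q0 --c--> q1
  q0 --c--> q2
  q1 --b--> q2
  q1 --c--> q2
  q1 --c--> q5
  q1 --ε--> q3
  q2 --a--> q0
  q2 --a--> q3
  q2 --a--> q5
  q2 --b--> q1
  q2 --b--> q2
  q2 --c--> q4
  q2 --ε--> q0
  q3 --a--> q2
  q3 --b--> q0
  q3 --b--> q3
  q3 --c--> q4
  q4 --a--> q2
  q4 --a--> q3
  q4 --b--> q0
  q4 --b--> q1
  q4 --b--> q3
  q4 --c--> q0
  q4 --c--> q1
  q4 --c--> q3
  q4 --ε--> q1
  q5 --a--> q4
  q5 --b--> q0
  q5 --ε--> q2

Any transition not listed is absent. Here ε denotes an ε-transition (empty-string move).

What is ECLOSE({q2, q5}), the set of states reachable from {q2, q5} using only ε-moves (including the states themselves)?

{q0, q2, q5}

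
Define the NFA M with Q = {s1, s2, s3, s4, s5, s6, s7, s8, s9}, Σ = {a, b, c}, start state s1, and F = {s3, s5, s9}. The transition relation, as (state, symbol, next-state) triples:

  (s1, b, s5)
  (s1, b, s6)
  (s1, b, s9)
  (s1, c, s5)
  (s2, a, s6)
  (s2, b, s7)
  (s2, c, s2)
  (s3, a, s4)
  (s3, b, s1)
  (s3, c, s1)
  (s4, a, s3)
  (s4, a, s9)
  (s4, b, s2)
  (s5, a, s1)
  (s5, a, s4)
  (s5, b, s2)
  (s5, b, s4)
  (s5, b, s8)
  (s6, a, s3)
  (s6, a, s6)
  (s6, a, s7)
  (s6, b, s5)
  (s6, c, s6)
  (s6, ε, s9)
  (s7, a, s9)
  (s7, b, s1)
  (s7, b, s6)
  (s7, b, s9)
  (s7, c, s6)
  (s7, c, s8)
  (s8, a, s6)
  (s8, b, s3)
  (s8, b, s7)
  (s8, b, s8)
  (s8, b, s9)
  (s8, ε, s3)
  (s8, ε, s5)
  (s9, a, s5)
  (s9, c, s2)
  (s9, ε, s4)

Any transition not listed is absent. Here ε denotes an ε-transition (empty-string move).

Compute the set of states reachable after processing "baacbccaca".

Start in {s1}.
Read 'b': s1→{s5, s6, s9}; union {s5, s6, s9}; ε-closure = {s4, s5, s6, s9}.
Read 'a': s4→{s3, s9}, s5→{s1, s4}, s6→{s3, s6, s7}, s9→{s5}; now {s1, s3, s4, s5, s6, s7, s9}.
Read 'a': s1→∅, s3→{s4}, s4→{s3, s9}, s5→{s1, s4}, s6→{s3, s6, s7}, s7→{s9}, s9→{s5}; now {s1, s3, s4, s5, s6, s7, s9}.
Read 'c': s1→{s5}, s3→{s1}, s4→∅, s5→∅, s6→{s6}, s7→{s6, s8}, s9→{s2}; union {s1, s2, s5, s6, s8}; ε-closure = {s1, s2, s3, s4, s5, s6, s8, s9}.
Read 'b': s1→{s5, s6, s9}, s2→{s7}, s3→{s1}, s4→{s2}, s5→{s2, s4, s8}, s6→{s5}, s8→{s3, s7, s8, s9}, s9→∅; now {s1, s2, s3, s4, s5, s6, s7, s8, s9}.
Read 'c': s1→{s5}, s2→{s2}, s3→{s1}, s4→∅, s5→∅, s6→{s6}, s7→{s6, s8}, s8→∅, s9→{s2}; union {s1, s2, s5, s6, s8}; ε-closure = {s1, s2, s3, s4, s5, s6, s8, s9}.
Read 'c': s1→{s5}, s2→{s2}, s3→{s1}, s4→∅, s5→∅, s6→{s6}, s8→∅, s9→{s2}; union {s1, s2, s5, s6}; ε-closure = {s1, s2, s4, s5, s6, s9}.
Read 'a': s1→∅, s2→{s6}, s4→{s3, s9}, s5→{s1, s4}, s6→{s3, s6, s7}, s9→{s5}; now {s1, s3, s4, s5, s6, s7, s9}.
Read 'c': s1→{s5}, s3→{s1}, s4→∅, s5→∅, s6→{s6}, s7→{s6, s8}, s9→{s2}; union {s1, s2, s5, s6, s8}; ε-closure = {s1, s2, s3, s4, s5, s6, s8, s9}.
Read 'a': s1→∅, s2→{s6}, s3→{s4}, s4→{s3, s9}, s5→{s1, s4}, s6→{s3, s6, s7}, s8→{s6}, s9→{s5}; now {s1, s3, s4, s5, s6, s7, s9}.

{s1, s3, s4, s5, s6, s7, s9}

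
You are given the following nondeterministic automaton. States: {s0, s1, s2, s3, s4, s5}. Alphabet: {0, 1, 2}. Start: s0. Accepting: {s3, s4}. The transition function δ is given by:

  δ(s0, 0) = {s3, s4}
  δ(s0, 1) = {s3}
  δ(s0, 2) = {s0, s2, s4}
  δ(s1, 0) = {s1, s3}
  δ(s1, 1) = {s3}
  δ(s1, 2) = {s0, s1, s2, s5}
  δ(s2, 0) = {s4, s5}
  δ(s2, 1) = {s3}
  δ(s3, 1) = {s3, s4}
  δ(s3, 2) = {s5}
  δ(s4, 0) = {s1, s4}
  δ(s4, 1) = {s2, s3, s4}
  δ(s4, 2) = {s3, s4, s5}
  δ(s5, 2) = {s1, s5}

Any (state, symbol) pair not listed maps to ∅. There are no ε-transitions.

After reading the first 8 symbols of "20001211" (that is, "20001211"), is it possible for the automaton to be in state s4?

Yes

Start in {s0}.
Read '2': s0→{s0, s2, s4}; now {s0, s2, s4}.
Read '0': s0→{s3, s4}, s2→{s4, s5}, s4→{s1, s4}; now {s1, s3, s4, s5}.
Read '0': s1→{s1, s3}, s3→∅, s4→{s1, s4}, s5→∅; now {s1, s3, s4}.
Read '0': s1→{s1, s3}, s3→∅, s4→{s1, s4}; now {s1, s3, s4}.
Read '1': s1→{s3}, s3→{s3, s4}, s4→{s2, s3, s4}; now {s2, s3, s4}.
Read '2': s2→∅, s3→{s5}, s4→{s3, s4, s5}; now {s3, s4, s5}.
Read '1': s3→{s3, s4}, s4→{s2, s3, s4}, s5→∅; now {s2, s3, s4}.
Read '1': s2→{s3}, s3→{s3, s4}, s4→{s2, s3, s4}; now {s2, s3, s4}.
State s4 is in {s2, s3, s4}.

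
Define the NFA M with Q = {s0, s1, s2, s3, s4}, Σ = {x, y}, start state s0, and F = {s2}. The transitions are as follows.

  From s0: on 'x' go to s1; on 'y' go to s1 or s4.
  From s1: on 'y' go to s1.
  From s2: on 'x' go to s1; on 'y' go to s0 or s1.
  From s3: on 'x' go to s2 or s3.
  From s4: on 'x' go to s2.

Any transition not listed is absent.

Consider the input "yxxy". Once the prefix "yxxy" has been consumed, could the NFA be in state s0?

Start in {s0}.
Read 'y': {s0} → {s1, s4}.
Read 'x': {s1, s4} → {s2}.
Read 'x': {s2} → {s1}.
Read 'y': {s1} → {s1}.
State s0 is not in {s1}.

No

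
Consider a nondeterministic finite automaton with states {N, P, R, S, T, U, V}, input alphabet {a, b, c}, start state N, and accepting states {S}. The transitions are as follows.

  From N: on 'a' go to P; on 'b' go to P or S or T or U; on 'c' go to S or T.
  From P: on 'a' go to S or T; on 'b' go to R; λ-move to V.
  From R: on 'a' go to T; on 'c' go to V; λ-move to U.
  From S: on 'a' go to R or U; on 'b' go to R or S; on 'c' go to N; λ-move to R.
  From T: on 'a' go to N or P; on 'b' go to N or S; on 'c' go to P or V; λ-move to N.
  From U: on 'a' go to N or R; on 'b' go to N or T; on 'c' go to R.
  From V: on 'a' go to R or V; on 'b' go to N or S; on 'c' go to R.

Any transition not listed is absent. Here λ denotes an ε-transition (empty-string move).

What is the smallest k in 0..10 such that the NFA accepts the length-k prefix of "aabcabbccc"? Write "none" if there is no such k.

2

Start in {N}.
Read 'a': {N} → {P, V}.
Read 'a': {P, V} → {N, R, S, T, U, V}.
None of the earlier sets intersect F, but {N, R, S, T, U, V} does.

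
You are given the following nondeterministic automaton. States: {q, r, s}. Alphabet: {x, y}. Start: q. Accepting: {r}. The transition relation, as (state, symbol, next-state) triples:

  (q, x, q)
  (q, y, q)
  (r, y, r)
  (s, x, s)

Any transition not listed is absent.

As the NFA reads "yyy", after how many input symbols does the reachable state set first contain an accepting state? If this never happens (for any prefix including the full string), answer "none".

none

Start in {q}.
Read 'y': q→{q}; now {q}.
Read 'y': q→{q}; now {q}.
Read 'y': q→{q}; now {q}.
No reachable set along the way intersects F.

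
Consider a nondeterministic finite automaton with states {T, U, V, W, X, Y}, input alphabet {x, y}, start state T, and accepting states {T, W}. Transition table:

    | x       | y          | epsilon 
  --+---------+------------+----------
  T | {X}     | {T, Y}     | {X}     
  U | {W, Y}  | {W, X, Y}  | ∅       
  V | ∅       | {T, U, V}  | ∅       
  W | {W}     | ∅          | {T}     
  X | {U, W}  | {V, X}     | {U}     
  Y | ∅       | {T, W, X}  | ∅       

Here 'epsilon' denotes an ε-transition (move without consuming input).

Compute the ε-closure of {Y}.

{Y}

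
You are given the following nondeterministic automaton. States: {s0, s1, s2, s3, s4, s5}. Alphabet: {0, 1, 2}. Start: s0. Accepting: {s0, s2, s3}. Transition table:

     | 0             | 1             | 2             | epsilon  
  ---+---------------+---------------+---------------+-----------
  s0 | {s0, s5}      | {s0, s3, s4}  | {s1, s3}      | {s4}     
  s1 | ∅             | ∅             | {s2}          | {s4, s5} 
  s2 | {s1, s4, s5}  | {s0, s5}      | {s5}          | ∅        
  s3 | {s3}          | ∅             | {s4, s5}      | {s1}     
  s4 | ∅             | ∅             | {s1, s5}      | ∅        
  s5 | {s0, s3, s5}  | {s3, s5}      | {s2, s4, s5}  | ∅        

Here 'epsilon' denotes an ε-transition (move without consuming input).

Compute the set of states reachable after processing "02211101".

{s0, s1, s3, s4, s5}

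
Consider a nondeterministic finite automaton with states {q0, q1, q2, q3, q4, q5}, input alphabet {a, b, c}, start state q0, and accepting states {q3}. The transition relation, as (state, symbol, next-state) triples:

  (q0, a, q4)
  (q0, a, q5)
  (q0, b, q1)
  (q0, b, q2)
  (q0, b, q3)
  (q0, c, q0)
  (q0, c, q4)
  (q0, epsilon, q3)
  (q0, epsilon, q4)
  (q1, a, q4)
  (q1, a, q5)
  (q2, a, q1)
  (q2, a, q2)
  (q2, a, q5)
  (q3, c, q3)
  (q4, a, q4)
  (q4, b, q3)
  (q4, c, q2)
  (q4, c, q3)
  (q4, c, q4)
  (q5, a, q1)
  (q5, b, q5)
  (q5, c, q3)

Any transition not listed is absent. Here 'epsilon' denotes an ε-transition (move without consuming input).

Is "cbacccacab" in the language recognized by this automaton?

Yes

Start: ε-closure({q0}) = {q0, q3, q4}.
Read 'c': {q0, q3, q4} → {q0, q2, q3, q4}.
Read 'b': {q0, q2, q3, q4} → {q1, q2, q3}.
Read 'a': {q1, q2, q3} → {q1, q2, q4, q5}.
Read 'c': {q1, q2, q4, q5} → {q2, q3, q4}.
Read 'c': {q2, q3, q4} → {q2, q3, q4}.
Read 'c': {q2, q3, q4} → {q2, q3, q4}.
Read 'a': {q2, q3, q4} → {q1, q2, q4, q5}.
Read 'c': {q1, q2, q4, q5} → {q2, q3, q4}.
Read 'a': {q2, q3, q4} → {q1, q2, q4, q5}.
Read 'b': {q1, q2, q4, q5} → {q3, q5}.
The final set {q3, q5} contains the accepting state q3.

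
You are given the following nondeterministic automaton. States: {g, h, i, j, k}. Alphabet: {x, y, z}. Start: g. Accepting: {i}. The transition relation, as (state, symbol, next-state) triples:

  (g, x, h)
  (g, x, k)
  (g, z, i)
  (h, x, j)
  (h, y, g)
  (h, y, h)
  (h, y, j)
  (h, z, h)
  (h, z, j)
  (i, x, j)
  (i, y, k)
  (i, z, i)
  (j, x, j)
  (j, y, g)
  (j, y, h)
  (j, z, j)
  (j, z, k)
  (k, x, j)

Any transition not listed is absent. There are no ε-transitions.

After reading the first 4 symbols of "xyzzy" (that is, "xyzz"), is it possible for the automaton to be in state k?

Start in {g}.
Read 'x': g→{h, k}; now {h, k}.
Read 'y': h→{g, h, j}, k→∅; now {g, h, j}.
Read 'z': g→{i}, h→{h, j}, j→{j, k}; now {h, i, j, k}.
Read 'z': h→{h, j}, i→{i}, j→{j, k}, k→∅; now {h, i, j, k}.
State k is in {h, i, j, k}.

Yes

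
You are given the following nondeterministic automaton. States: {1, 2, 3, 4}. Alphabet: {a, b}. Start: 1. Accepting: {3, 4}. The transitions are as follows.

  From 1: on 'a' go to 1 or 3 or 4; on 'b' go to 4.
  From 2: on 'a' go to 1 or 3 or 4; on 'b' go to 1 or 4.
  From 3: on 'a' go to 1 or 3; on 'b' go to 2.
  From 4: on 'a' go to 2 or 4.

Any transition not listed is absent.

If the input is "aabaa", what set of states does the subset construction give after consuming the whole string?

{1, 2, 3, 4}

Start in {1}.
Read 'a': 1→{1, 3, 4}; now {1, 3, 4}.
Read 'a': 1→{1, 3, 4}, 3→{1, 3}, 4→{2, 4}; now {1, 2, 3, 4}.
Read 'b': 1→{4}, 2→{1, 4}, 3→{2}, 4→∅; now {1, 2, 4}.
Read 'a': 1→{1, 3, 4}, 2→{1, 3, 4}, 4→{2, 4}; now {1, 2, 3, 4}.
Read 'a': 1→{1, 3, 4}, 2→{1, 3, 4}, 3→{1, 3}, 4→{2, 4}; now {1, 2, 3, 4}.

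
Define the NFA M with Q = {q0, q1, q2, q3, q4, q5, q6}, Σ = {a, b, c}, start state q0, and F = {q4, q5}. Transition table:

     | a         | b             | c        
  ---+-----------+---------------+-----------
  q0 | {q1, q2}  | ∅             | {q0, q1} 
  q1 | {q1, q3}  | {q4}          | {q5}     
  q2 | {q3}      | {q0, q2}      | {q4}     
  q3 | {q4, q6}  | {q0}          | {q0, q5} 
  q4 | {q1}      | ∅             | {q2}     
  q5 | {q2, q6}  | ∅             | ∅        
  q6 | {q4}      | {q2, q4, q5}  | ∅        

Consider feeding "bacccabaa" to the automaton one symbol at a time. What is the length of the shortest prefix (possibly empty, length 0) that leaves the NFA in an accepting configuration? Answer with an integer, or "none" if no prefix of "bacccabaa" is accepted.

none

Start in {q0}.
Read 'b': q0→∅; now ∅.
The set is empty and remains empty for the remaining 8 symbols.
No reachable set along the way intersects F.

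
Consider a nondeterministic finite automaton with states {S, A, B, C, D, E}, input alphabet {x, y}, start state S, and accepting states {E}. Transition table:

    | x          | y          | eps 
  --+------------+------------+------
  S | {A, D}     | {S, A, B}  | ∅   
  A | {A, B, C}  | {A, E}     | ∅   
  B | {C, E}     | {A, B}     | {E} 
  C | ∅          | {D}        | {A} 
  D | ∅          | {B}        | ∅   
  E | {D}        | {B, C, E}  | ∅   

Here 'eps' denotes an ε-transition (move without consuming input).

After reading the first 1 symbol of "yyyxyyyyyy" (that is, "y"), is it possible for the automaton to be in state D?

No

Start in {S}.
Read 'y': {S} → {S, A, B, E}.
State D is not in {S, A, B, E}.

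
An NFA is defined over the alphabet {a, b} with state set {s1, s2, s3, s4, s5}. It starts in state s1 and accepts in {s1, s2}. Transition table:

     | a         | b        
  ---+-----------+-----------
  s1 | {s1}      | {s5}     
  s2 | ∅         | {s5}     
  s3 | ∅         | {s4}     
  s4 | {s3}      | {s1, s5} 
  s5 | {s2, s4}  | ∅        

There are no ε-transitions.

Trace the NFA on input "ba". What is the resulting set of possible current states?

{s2, s4}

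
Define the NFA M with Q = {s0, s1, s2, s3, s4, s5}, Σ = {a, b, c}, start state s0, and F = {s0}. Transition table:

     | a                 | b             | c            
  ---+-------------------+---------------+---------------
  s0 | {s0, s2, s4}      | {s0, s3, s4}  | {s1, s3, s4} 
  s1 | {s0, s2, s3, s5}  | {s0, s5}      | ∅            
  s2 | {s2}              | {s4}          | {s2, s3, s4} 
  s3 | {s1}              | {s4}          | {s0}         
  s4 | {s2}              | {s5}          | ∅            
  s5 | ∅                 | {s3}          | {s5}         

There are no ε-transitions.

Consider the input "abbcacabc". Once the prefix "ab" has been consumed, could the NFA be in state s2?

No

Start in {s0}.
Read 'a': s0→{s0, s2, s4}; now {s0, s2, s4}.
Read 'b': s0→{s0, s3, s4}, s2→{s4}, s4→{s5}; now {s0, s3, s4, s5}.
State s2 is not in {s0, s3, s4, s5}.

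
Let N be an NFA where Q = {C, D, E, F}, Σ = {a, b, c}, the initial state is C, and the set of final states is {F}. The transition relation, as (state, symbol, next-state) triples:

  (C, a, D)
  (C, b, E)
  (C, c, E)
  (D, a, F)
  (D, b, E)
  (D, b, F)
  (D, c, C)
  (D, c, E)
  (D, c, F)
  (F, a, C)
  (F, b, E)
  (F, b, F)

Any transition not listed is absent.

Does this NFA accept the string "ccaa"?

Start in {C}.
Read 'c': {C} → {E}.
Read 'c': {E} → ∅.
The set is empty and remains empty for the remaining 2 symbols.
The final set ∅ contains no accepting state.

No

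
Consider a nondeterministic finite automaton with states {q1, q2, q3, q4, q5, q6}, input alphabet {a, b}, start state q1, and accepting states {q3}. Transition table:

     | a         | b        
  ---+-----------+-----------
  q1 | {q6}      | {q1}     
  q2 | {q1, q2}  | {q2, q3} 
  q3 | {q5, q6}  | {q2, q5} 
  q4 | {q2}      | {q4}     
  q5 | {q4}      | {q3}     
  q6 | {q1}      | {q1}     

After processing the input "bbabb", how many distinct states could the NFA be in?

Start in {q1}.
Read 'b': {q1} → {q1}.
Read 'b': {q1} → {q1}.
Read 'a': {q1} → {q6}.
Read 'b': {q6} → {q1}.
Read 'b': {q1} → {q1}.
That set has 1 state.

1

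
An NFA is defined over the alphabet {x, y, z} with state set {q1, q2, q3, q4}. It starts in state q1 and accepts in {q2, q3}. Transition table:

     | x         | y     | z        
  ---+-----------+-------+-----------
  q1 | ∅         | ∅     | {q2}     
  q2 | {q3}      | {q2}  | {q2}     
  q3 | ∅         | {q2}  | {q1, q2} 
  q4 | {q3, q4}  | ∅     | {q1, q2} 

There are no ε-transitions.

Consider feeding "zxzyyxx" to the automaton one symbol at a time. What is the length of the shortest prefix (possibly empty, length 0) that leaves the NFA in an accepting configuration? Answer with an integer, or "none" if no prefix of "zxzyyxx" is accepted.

1

Start in {q1}.
Read 'z': q1→{q2}; now {q2}.
None of the earlier sets intersect F, but {q2} does.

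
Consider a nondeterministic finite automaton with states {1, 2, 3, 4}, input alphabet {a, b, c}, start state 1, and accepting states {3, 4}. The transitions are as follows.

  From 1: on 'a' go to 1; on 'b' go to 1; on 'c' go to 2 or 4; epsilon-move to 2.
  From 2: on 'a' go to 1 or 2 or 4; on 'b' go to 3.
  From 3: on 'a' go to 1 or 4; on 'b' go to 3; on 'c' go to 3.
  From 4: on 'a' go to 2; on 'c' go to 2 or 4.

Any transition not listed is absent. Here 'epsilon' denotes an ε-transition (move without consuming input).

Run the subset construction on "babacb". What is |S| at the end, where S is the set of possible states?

Start: ε-closure({1}) = {1, 2}.
Read 'b': 1→{1}, 2→{3}; union {1, 3}; ε-closure = {1, 2, 3}.
Read 'a': 1→{1}, 2→{1, 2, 4}, 3→{1, 4}; now {1, 2, 4}.
Read 'b': 1→{1}, 2→{3}, 4→∅; union {1, 3}; ε-closure = {1, 2, 3}.
Read 'a': 1→{1}, 2→{1, 2, 4}, 3→{1, 4}; now {1, 2, 4}.
Read 'c': 1→{2, 4}, 2→∅, 4→{2, 4}; now {2, 4}.
Read 'b': 2→{3}, 4→∅; now {3}.
That set has 1 state.

1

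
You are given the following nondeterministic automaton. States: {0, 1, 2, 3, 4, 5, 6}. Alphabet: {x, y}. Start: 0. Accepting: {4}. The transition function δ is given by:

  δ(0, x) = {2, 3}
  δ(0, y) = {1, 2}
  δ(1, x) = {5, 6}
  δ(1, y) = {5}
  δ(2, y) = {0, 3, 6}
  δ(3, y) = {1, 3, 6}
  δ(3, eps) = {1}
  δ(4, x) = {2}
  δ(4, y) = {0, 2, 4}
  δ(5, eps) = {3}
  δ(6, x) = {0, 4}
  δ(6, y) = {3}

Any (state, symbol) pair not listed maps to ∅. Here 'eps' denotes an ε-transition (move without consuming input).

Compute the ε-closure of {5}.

{1, 3, 5}

Begin with {5}.
ε-move 5 → 3; add 3.
ε-move 3 → 1; add 1.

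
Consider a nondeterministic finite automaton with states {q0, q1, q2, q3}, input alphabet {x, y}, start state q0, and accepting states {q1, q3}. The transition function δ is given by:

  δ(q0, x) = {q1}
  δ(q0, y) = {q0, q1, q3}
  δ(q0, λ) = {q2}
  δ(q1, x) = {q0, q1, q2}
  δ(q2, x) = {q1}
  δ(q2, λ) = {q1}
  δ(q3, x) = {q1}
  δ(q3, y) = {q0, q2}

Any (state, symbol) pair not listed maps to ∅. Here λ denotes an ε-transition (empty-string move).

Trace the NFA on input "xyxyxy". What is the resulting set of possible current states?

{q0, q1, q2, q3}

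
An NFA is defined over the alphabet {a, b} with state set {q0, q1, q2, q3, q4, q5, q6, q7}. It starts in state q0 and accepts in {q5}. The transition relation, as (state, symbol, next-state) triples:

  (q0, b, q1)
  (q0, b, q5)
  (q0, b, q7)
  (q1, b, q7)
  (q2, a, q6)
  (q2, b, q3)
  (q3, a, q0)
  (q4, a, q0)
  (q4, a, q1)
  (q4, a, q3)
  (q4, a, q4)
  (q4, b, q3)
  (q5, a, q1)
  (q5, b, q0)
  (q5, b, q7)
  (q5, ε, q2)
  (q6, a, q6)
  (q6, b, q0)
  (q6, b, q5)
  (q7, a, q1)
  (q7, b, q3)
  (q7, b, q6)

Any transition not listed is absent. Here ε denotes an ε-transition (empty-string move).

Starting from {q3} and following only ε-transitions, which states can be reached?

{q3}

Begin with {q3}.
No ε-moves leave this set, so the closure equals the set itself.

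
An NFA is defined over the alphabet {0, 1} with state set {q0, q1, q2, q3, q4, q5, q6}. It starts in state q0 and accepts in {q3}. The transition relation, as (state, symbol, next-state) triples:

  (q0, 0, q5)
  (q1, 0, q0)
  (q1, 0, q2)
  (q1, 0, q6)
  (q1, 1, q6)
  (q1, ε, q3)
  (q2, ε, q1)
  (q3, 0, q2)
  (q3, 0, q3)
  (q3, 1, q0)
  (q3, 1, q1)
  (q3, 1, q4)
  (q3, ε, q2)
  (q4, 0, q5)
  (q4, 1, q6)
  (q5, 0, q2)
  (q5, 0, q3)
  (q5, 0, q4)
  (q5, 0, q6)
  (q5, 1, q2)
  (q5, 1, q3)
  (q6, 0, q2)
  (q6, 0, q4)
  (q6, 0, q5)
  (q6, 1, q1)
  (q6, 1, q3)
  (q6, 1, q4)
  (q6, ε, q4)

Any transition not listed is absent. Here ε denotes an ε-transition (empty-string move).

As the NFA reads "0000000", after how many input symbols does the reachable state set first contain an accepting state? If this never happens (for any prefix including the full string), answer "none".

2

Start in {q0}.
Read '0': {q0} → {q5}.
Read '0': {q5} → {q1, q2, q3, q4, q6}.
None of the earlier sets intersect F, but {q1, q2, q3, q4, q6} does.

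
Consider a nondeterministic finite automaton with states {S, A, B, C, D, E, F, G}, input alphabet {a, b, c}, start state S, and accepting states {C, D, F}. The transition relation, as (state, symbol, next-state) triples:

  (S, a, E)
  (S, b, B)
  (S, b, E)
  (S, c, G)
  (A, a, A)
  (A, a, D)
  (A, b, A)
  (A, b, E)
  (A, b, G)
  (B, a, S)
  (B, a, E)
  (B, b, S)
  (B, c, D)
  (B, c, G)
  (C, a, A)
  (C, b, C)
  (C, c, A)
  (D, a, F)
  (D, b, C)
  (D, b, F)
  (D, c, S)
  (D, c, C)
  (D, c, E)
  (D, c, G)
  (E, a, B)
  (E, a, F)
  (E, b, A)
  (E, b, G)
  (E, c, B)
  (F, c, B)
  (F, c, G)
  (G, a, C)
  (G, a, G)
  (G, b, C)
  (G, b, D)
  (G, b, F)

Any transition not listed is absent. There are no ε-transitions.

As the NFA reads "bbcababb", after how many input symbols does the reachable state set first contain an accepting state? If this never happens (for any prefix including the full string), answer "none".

4

Start in {S}.
Read 'b': S→{B, E}; now {B, E}.
Read 'b': B→{S}, E→{A, G}; now {S, A, G}.
Read 'c': S→{G}, A→∅, G→∅; now {G}.
Read 'a': G→{C, G}; now {C, G}.
None of the earlier sets intersect F, but {C, G} does.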